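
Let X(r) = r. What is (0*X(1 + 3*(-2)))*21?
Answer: 0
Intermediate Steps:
(0*X(1 + 3*(-2)))*21 = (0*(1 + 3*(-2)))*21 = (0*(1 - 6))*21 = (0*(-5))*21 = 0*21 = 0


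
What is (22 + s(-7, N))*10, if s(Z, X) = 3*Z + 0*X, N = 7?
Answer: 10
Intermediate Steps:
s(Z, X) = 3*Z (s(Z, X) = 3*Z + 0 = 3*Z)
(22 + s(-7, N))*10 = (22 + 3*(-7))*10 = (22 - 21)*10 = 1*10 = 10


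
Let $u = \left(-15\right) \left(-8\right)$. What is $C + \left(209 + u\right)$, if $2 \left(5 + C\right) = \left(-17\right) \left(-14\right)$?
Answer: $443$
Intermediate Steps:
$u = 120$
$C = 114$ ($C = -5 + \frac{\left(-17\right) \left(-14\right)}{2} = -5 + \frac{1}{2} \cdot 238 = -5 + 119 = 114$)
$C + \left(209 + u\right) = 114 + \left(209 + 120\right) = 114 + 329 = 443$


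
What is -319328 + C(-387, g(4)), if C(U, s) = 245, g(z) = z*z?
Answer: -319083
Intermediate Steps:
g(z) = z²
-319328 + C(-387, g(4)) = -319328 + 245 = -319083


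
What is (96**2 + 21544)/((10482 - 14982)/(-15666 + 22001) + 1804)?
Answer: 4871615/285596 ≈ 17.058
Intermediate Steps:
(96**2 + 21544)/((10482 - 14982)/(-15666 + 22001) + 1804) = (9216 + 21544)/(-4500/6335 + 1804) = 30760/(-4500*1/6335 + 1804) = 30760/(-900/1267 + 1804) = 30760/(2284768/1267) = 30760*(1267/2284768) = 4871615/285596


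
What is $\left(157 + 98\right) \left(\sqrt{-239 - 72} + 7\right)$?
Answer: $1785 + 255 i \sqrt{311} \approx 1785.0 + 4497.0 i$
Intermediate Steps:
$\left(157 + 98\right) \left(\sqrt{-239 - 72} + 7\right) = 255 \left(\sqrt{-311} + 7\right) = 255 \left(i \sqrt{311} + 7\right) = 255 \left(7 + i \sqrt{311}\right) = 1785 + 255 i \sqrt{311}$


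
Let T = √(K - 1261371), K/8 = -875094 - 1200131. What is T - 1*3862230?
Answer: -3862230 + I*√17863171 ≈ -3.8622e+6 + 4226.5*I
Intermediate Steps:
K = -16601800 (K = 8*(-875094 - 1200131) = 8*(-2075225) = -16601800)
T = I*√17863171 (T = √(-16601800 - 1261371) = √(-17863171) = I*√17863171 ≈ 4226.5*I)
T - 1*3862230 = I*√17863171 - 1*3862230 = I*√17863171 - 3862230 = -3862230 + I*√17863171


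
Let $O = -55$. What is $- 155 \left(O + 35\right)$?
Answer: $3100$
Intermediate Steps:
$- 155 \left(O + 35\right) = - 155 \left(-55 + 35\right) = \left(-155\right) \left(-20\right) = 3100$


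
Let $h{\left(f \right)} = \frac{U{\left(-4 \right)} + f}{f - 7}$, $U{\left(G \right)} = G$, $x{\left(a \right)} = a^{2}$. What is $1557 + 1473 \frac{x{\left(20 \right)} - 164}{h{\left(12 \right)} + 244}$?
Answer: $\frac{912534}{307} \approx 2972.4$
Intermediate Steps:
$h{\left(f \right)} = \frac{-4 + f}{-7 + f}$ ($h{\left(f \right)} = \frac{-4 + f}{f - 7} = \frac{-4 + f}{-7 + f}$)
$1557 + 1473 \frac{x{\left(20 \right)} - 164}{h{\left(12 \right)} + 244} = 1557 + 1473 \frac{20^{2} - 164}{\frac{-4 + 12}{-7 + 12} + 244} = 1557 + 1473 \frac{400 - 164}{\frac{1}{5} \cdot 8 + 244} = 1557 + 1473 \frac{236}{\frac{1}{5} \cdot 8 + 244} = 1557 + 1473 \frac{236}{\frac{8}{5} + 244} = 1557 + 1473 \frac{236}{\frac{1228}{5}} = 1557 + 1473 \cdot 236 \cdot \frac{5}{1228} = 1557 + 1473 \cdot \frac{295}{307} = 1557 + \frac{434535}{307} = \frac{912534}{307}$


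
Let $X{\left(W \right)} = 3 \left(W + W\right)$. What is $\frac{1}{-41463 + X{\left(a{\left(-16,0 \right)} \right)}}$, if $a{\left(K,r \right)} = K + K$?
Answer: $- \frac{1}{41655} \approx -2.4007 \cdot 10^{-5}$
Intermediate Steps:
$a{\left(K,r \right)} = 2 K$
$X{\left(W \right)} = 6 W$ ($X{\left(W \right)} = 3 \cdot 2 W = 6 W$)
$\frac{1}{-41463 + X{\left(a{\left(-16,0 \right)} \right)}} = \frac{1}{-41463 + 6 \cdot 2 \left(-16\right)} = \frac{1}{-41463 + 6 \left(-32\right)} = \frac{1}{-41463 - 192} = \frac{1}{-41655} = - \frac{1}{41655}$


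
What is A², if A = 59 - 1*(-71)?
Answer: 16900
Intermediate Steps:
A = 130 (A = 59 + 71 = 130)
A² = 130² = 16900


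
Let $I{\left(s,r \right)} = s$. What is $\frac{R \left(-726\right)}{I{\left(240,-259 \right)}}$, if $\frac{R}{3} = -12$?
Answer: $\frac{1089}{10} \approx 108.9$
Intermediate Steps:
$R = -36$ ($R = 3 \left(-12\right) = -36$)
$\frac{R \left(-726\right)}{I{\left(240,-259 \right)}} = \frac{\left(-36\right) \left(-726\right)}{240} = 26136 \cdot \frac{1}{240} = \frac{1089}{10}$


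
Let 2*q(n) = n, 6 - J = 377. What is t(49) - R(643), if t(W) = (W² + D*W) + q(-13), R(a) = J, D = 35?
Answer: 8961/2 ≈ 4480.5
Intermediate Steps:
J = -371 (J = 6 - 1*377 = 6 - 377 = -371)
q(n) = n/2
R(a) = -371
t(W) = -13/2 + W² + 35*W (t(W) = (W² + 35*W) + (½)*(-13) = (W² + 35*W) - 13/2 = -13/2 + W² + 35*W)
t(49) - R(643) = (-13/2 + 49² + 35*49) - 1*(-371) = (-13/2 + 2401 + 1715) + 371 = 8219/2 + 371 = 8961/2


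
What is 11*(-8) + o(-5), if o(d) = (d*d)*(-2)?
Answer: -138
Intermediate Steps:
o(d) = -2*d² (o(d) = d²*(-2) = -2*d²)
11*(-8) + o(-5) = 11*(-8) - 2*(-5)² = -88 - 2*25 = -88 - 50 = -138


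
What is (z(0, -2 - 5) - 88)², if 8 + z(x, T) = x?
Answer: 9216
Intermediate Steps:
z(x, T) = -8 + x
(z(0, -2 - 5) - 88)² = ((-8 + 0) - 88)² = (-8 - 88)² = (-96)² = 9216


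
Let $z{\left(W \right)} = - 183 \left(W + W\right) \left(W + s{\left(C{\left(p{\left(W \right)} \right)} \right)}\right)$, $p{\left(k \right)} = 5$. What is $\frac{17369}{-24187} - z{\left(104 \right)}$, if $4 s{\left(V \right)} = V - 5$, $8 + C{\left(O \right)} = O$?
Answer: $\frac{93906687367}{24187} \approx 3.8825 \cdot 10^{6}$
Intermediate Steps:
$C{\left(O \right)} = -8 + O$
$s{\left(V \right)} = - \frac{5}{4} + \frac{V}{4}$ ($s{\left(V \right)} = \frac{V - 5}{4} = \frac{-5 + V}{4} = - \frac{5}{4} + \frac{V}{4}$)
$z{\left(W \right)} = - 366 W \left(-2 + W\right)$ ($z{\left(W \right)} = - 183 \left(W + W\right) \left(W - \left(\frac{5}{4} - \frac{-8 + 5}{4}\right)\right) = - 183 \cdot 2 W \left(W + \left(- \frac{5}{4} + \frac{1}{4} \left(-3\right)\right)\right) = - 366 W \left(W - 2\right) = - 366 W \left(-2 + W\right)$)
$\frac{17369}{-24187} - z{\left(104 \right)} = \frac{17369}{-24187} - 366 \cdot 104 \left(2 - 104\right) = 17369 \left(- \frac{1}{24187}\right) - 366 \cdot 104 \left(2 - 104\right) = - \frac{17369}{24187} - 366 \cdot 104 \left(-102\right) = - \frac{17369}{24187} - -3882528 = - \frac{17369}{24187} + 3882528 = \frac{93906687367}{24187}$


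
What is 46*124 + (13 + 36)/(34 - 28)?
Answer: 34273/6 ≈ 5712.2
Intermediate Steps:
46*124 + (13 + 36)/(34 - 28) = 5704 + 49/6 = 34273/6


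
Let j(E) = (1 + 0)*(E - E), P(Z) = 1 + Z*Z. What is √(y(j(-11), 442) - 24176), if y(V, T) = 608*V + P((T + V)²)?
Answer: 3*√4240785369 ≈ 1.9536e+5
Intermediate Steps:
P(Z) = 1 + Z²
j(E) = 0 (j(E) = 1*0 = 0)
y(V, T) = 1 + (T + V)⁴ + 608*V (y(V, T) = 608*V + (1 + ((T + V)²)²) = 608*V + (1 + (T + V)⁴) = 1 + (T + V)⁴ + 608*V)
√(y(j(-11), 442) - 24176) = √((1 + (442 + 0)⁴ + 608*0) - 24176) = √((1 + 442⁴ + 0) - 24176) = √((1 + 38167092496 + 0) - 24176) = √(38167092497 - 24176) = √38167068321 = 3*√4240785369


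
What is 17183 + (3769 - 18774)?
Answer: 2178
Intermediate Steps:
17183 + (3769 - 18774) = 17183 - 15005 = 2178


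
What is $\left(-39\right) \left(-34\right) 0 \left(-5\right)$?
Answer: $0$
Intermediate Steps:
$\left(-39\right) \left(-34\right) 0 \left(-5\right) = 1326 \cdot 0 = 0$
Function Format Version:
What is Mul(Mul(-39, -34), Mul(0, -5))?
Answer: 0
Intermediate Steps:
Mul(Mul(-39, -34), Mul(0, -5)) = Mul(1326, 0) = 0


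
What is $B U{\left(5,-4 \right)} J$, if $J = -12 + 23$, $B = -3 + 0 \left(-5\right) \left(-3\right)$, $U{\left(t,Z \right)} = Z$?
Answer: $132$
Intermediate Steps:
$B = -3$ ($B = -3 + 0 \left(-3\right) = -3 + 0 = -3$)
$J = 11$
$B U{\left(5,-4 \right)} J = \left(-3\right) \left(-4\right) 11 = 12 \cdot 11 = 132$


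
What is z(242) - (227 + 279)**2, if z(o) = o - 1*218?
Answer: -256012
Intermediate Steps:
z(o) = -218 + o (z(o) = o - 218 = -218 + o)
z(242) - (227 + 279)**2 = (-218 + 242) - (227 + 279)**2 = 24 - 1*506**2 = 24 - 1*256036 = 24 - 256036 = -256012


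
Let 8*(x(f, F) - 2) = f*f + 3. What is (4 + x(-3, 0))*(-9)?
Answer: -135/2 ≈ -67.500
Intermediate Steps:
x(f, F) = 19/8 + f²/8 (x(f, F) = 2 + (f*f + 3)/8 = 2 + (f² + 3)/8 = 2 + (3 + f²)/8 = 2 + (3/8 + f²/8) = 19/8 + f²/8)
(4 + x(-3, 0))*(-9) = (4 + (19/8 + (⅛)*(-3)²))*(-9) = (4 + (19/8 + (⅛)*9))*(-9) = (4 + (19/8 + 9/8))*(-9) = (4 + 7/2)*(-9) = (15/2)*(-9) = -135/2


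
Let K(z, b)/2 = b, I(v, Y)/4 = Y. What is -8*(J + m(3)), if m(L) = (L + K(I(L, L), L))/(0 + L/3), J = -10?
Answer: 8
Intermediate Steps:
I(v, Y) = 4*Y
K(z, b) = 2*b
m(L) = 9 (m(L) = (L + 2*L)/(0 + L/3) = (3*L)/(0 + L*(⅓)) = (3*L)/(0 + L/3) = (3*L)/((L/3)) = (3*L)*(3/L) = 9)
-8*(J + m(3)) = -8*(-10 + 9) = -8*(-1) = 8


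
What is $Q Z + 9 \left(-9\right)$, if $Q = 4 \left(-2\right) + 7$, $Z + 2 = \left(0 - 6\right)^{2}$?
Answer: $-115$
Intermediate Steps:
$Z = 34$ ($Z = -2 + \left(0 - 6\right)^{2} = -2 + \left(-6\right)^{2} = -2 + 36 = 34$)
$Q = -1$ ($Q = -8 + 7 = -1$)
$Q Z + 9 \left(-9\right) = \left(-1\right) 34 + 9 \left(-9\right) = -34 - 81 = -115$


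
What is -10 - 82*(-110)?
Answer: 9010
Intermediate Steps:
-10 - 82*(-110) = -10 + 9020 = 9010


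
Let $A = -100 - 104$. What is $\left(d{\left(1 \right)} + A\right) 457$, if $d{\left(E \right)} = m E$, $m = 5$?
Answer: $-90943$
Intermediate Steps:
$d{\left(E \right)} = 5 E$
$A = -204$ ($A = -100 - 104 = -204$)
$\left(d{\left(1 \right)} + A\right) 457 = \left(5 \cdot 1 - 204\right) 457 = \left(5 - 204\right) 457 = \left(-199\right) 457 = -90943$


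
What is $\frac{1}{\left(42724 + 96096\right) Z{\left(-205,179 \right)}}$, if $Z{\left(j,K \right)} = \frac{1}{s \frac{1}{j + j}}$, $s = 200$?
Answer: $- \frac{1}{284581} \approx -3.5139 \cdot 10^{-6}$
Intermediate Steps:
$Z{\left(j,K \right)} = \frac{j}{100}$ ($Z{\left(j,K \right)} = \frac{1}{200 \frac{1}{j + j}} = \frac{1}{200 \frac{1}{2 j}} = \frac{1}{100 \frac{1}{j}} = \frac{j}{100}$)
$\frac{1}{\left(42724 + 96096\right) Z{\left(-205,179 \right)}} = \frac{1}{\left(42724 + 96096\right) \frac{1}{100} \left(-205\right)} = \frac{1}{138820 \left(- \frac{41}{20}\right)} = \frac{1}{138820} \left(- \frac{20}{41}\right) = - \frac{1}{284581}$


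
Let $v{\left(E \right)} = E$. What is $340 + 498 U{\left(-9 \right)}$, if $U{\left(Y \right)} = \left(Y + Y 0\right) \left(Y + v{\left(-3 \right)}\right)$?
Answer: $54124$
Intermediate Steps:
$U{\left(Y \right)} = Y \left(-3 + Y\right)$ ($U{\left(Y \right)} = \left(Y + Y 0\right) \left(Y - 3\right) = \left(Y + 0\right) \left(-3 + Y\right) = Y \left(-3 + Y\right)$)
$340 + 498 U{\left(-9 \right)} = 340 + 498 \left(- 9 \left(-3 - 9\right)\right) = 340 + 498 \left(\left(-9\right) \left(-12\right)\right) = 340 + 498 \cdot 108 = 340 + 53784 = 54124$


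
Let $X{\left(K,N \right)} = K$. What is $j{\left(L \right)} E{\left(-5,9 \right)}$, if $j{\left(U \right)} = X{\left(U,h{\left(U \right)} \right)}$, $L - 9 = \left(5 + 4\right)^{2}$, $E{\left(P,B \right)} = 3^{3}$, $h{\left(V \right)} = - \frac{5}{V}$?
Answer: $2430$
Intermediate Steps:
$E{\left(P,B \right)} = 27$
$L = 90$ ($L = 9 + \left(5 + 4\right)^{2} = 9 + 9^{2} = 9 + 81 = 90$)
$j{\left(U \right)} = U$
$j{\left(L \right)} E{\left(-5,9 \right)} = 90 \cdot 27 = 2430$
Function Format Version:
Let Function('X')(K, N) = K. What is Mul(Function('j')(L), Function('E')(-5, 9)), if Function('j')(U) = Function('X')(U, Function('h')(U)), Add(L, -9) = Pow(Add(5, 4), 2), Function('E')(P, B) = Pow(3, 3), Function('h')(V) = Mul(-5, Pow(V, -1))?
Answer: 2430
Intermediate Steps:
Function('E')(P, B) = 27
L = 90 (L = Add(9, Pow(Add(5, 4), 2)) = Add(9, Pow(9, 2)) = Add(9, 81) = 90)
Function('j')(U) = U
Mul(Function('j')(L), Function('E')(-5, 9)) = Mul(90, 27) = 2430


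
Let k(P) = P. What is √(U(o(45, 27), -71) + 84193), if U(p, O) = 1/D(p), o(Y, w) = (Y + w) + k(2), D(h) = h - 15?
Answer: 6*√8140997/59 ≈ 290.16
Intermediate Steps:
D(h) = -15 + h
o(Y, w) = 2 + Y + w (o(Y, w) = (Y + w) + 2 = 2 + Y + w)
U(p, O) = 1/(-15 + p)
√(U(o(45, 27), -71) + 84193) = √(1/(-15 + (2 + 45 + 27)) + 84193) = √(1/(-15 + 74) + 84193) = √(1/59 + 84193) = √(4967388/59) = 6*√8140997/59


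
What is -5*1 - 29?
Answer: -34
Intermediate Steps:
-5*1 - 29 = -5 - 29 = -34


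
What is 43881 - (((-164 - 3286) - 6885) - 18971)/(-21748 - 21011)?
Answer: 1876278373/42759 ≈ 43880.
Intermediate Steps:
43881 - (((-164 - 3286) - 6885) - 18971)/(-21748 - 21011) = 43881 - ((-3450 - 6885) - 18971)/(-42759) = 43881 - (-10335 - 18971)*(-1)/42759 = 43881 - (-29306)*(-1)/42759 = 43881 - 1*29306/42759 = 43881 - 29306/42759 = 1876278373/42759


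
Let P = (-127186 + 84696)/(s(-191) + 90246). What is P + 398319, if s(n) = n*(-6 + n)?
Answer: 50934202997/127873 ≈ 3.9832e+5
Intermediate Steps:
P = -42490/127873 (P = (-127186 + 84696)/(-191*(-6 - 191) + 90246) = -42490/(-191*(-197) + 90246) = -42490/(37627 + 90246) = -42490/127873 ≈ -0.33228)
P + 398319 = -42490/127873 + 398319 = 50934202997/127873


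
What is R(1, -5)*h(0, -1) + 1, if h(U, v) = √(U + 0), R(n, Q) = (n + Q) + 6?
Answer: 1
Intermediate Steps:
R(n, Q) = 6 + Q + n (R(n, Q) = (Q + n) + 6 = 6 + Q + n)
h(U, v) = √U
R(1, -5)*h(0, -1) + 1 = (6 - 5 + 1)*√0 + 1 = 2*0 + 1 = 0 + 1 = 1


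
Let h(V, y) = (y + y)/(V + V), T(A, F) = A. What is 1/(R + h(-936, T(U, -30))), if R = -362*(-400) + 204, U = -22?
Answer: 468/67861883 ≈ 6.8964e-6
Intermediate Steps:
h(V, y) = y/V (h(V, y) = (2*y)/((2*V)) = (2*y)*(1/(2*V)) = y/V)
R = 145004 (R = 144800 + 204 = 145004)
1/(R + h(-936, T(U, -30))) = 1/(145004 - 22/(-936)) = 1/(145004 - 22*(-1/936)) = 1/(145004 + 11/468) = 1/(67861883/468) = 468/67861883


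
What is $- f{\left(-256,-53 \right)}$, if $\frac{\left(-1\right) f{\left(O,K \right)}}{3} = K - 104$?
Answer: $-471$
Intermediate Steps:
$f{\left(O,K \right)} = 312 - 3 K$ ($f{\left(O,K \right)} = - 3 \left(K - 104\right) = - 3 \left(-104 + K\right) = 312 - 3 K$)
$- f{\left(-256,-53 \right)} = - (312 - -159) = - (312 + 159) = \left(-1\right) 471 = -471$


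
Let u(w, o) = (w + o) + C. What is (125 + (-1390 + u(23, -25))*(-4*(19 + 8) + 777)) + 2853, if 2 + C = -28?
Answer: -948340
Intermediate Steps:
C = -30 (C = -2 - 28 = -30)
u(w, o) = -30 + o + w (u(w, o) = (w + o) - 30 = (o + w) - 30 = -30 + o + w)
(125 + (-1390 + u(23, -25))*(-4*(19 + 8) + 777)) + 2853 = (125 + (-1390 + (-30 - 25 + 23))*(-4*(19 + 8) + 777)) + 2853 = (125 + (-1390 - 32)*(-4*27 + 777)) + 2853 = (125 - 1422*(-108 + 777)) + 2853 = (125 - 1422*669) + 2853 = (125 - 951318) + 2853 = -951193 + 2853 = -948340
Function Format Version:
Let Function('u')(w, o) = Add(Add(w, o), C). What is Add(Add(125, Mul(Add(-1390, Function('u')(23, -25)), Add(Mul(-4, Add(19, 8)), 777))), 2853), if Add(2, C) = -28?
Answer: -948340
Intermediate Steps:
C = -30 (C = Add(-2, -28) = -30)
Function('u')(w, o) = Add(-30, o, w) (Function('u')(w, o) = Add(Add(w, o), -30) = Add(Add(o, w), -30) = Add(-30, o, w))
Add(Add(125, Mul(Add(-1390, Function('u')(23, -25)), Add(Mul(-4, Add(19, 8)), 777))), 2853) = Add(Add(125, Mul(Add(-1390, Add(-30, -25, 23)), Add(Mul(-4, Add(19, 8)), 777))), 2853) = Add(Add(125, Mul(Add(-1390, -32), Add(Mul(-4, 27), 777))), 2853) = Add(Add(125, Mul(-1422, Add(-108, 777))), 2853) = Add(Add(125, Mul(-1422, 669)), 2853) = Add(Add(125, -951318), 2853) = Add(-951193, 2853) = -948340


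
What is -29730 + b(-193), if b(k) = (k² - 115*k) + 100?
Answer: 29814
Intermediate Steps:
b(k) = 100 + k² - 115*k
-29730 + b(-193) = -29730 + (100 + (-193)² - 115*(-193)) = -29730 + (100 + 37249 + 22195) = -29730 + 59544 = 29814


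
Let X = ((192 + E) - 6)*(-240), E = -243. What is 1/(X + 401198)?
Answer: 1/414878 ≈ 2.4103e-6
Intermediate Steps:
X = 13680 (X = ((192 - 243) - 6)*(-240) = (-51 - 6)*(-240) = -57*(-240) = 13680)
1/(X + 401198) = 1/(13680 + 401198) = 1/414878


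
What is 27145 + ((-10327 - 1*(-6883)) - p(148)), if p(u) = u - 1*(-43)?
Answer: 23510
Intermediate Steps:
p(u) = 43 + u (p(u) = u + 43 = 43 + u)
27145 + ((-10327 - 1*(-6883)) - p(148)) = 27145 + ((-10327 - 1*(-6883)) - (43 + 148)) = 27145 + ((-10327 + 6883) - 1*191) = 27145 + (-3444 - 191) = 27145 - 3635 = 23510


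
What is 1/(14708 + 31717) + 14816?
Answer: 687832801/46425 ≈ 14816.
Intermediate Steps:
1/(14708 + 31717) + 14816 = 1/46425 + 14816 = 687832801/46425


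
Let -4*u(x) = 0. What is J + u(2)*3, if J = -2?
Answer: -2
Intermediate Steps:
u(x) = 0 (u(x) = -¼*0 = 0)
J + u(2)*3 = -2 + 0*3 = -2 + 0 = -2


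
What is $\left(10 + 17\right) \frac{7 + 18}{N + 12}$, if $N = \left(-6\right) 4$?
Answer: $- \frac{225}{4} \approx -56.25$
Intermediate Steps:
$N = -24$
$\left(10 + 17\right) \frac{7 + 18}{N + 12} = \left(10 + 17\right) \frac{7 + 18}{-24 + 12} = 27 \frac{25}{-12} = 27 \cdot 25 \left(- \frac{1}{12}\right) = 27 \left(- \frac{25}{12}\right) = - \frac{225}{4}$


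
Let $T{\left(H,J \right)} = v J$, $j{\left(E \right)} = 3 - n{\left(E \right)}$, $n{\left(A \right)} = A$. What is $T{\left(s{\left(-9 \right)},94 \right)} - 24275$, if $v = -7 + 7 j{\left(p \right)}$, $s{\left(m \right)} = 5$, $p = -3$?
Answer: $-20985$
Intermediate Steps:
$j{\left(E \right)} = 3 - E$
$v = 35$ ($v = -7 + 7 \left(3 - -3\right) = -7 + 7 \left(3 + 3\right) = -7 + 7 \cdot 6 = -7 + 42 = 35$)
$T{\left(H,J \right)} = 35 J$
$T{\left(s{\left(-9 \right)},94 \right)} - 24275 = 35 \cdot 94 - 24275 = 3290 - 24275 = -20985$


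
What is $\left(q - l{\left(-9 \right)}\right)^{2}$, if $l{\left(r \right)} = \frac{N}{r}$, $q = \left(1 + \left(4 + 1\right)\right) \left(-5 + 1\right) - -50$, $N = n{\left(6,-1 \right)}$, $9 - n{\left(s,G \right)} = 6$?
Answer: $\frac{6241}{9} \approx 693.44$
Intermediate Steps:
$n{\left(s,G \right)} = 3$ ($n{\left(s,G \right)} = 9 - 6 = 3$)
$N = 3$
$q = 26$ ($q = \left(1 + 5\right) \left(-4\right) + 50 = 6 \left(-4\right) + 50 = -24 + 50 = 26$)
$l{\left(r \right)} = \frac{3}{r}$
$\left(q - l{\left(-9 \right)}\right)^{2} = \left(26 - \frac{3}{-9}\right)^{2} = \left(26 - 3 \left(- \frac{1}{9}\right)\right)^{2} = \left(26 - - \frac{1}{3}\right)^{2} = \left(26 + \frac{1}{3}\right)^{2} = \left(\frac{79}{3}\right)^{2} = \frac{6241}{9}$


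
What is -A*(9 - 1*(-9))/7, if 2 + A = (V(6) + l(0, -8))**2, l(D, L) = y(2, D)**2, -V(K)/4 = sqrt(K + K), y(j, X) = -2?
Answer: -3708/7 + 1152*sqrt(3)/7 ≈ -244.67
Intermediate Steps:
V(K) = -4*sqrt(2)*sqrt(K) (V(K) = -4*sqrt(K + K) = -4*sqrt(2)*sqrt(K))
l(D, L) = 4 (l(D, L) = (-2)**2 = 4)
A = -2 + (4 - 8*sqrt(3))**2 (A = -2 + (-4*sqrt(2)*sqrt(6) + 4)**2 = -2 + (-8*sqrt(3) + 4)**2 = -2 + (4 - 8*sqrt(3))**2 ≈ 95.149)
-A*(9 - 1*(-9))/7 = -(206 - 64*sqrt(3))*(9 - 1*(-9))/7 = -(206 - 64*sqrt(3))*(9 + 9)*(1/7) = -(206 - 64*sqrt(3))*18*(1/7) = -(206 - 64*sqrt(3))*18/7 = -(3708/7 - 1152*sqrt(3)/7) = -3708/7 + 1152*sqrt(3)/7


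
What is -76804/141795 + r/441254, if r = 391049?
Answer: 21558720739/62567610930 ≈ 0.34457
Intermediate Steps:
-76804/141795 + r/441254 = -76804/141795 + 391049/441254 = 21558720739/62567610930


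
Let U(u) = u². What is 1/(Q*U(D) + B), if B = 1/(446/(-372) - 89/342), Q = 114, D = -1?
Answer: 7735/876489 ≈ 0.0088250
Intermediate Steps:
B = -5301/7735 (B = 1/(446*(-1/372) - 89*1/342) = 1/(-223/186 - 89/342) = 1/(-7735/5301) = -5301/7735 ≈ -0.68533)
1/(Q*U(D) + B) = 1/(114*(-1)² - 5301/7735) = 1/(114*1 - 5301/7735) = 1/(114 - 5301/7735) = 1/(876489/7735) = 7735/876489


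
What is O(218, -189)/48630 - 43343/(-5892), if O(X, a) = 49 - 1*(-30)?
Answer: 351372593/47754660 ≈ 7.3579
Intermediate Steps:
O(X, a) = 79 (O(X, a) = 49 + 30 = 79)
O(218, -189)/48630 - 43343/(-5892) = 79/48630 - 43343/(-5892) = 79*(1/48630) - 43343*(-1/5892) = 79/48630 + 43343/5892 = 351372593/47754660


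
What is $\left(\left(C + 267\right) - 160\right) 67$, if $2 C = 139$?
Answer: $\frac{23651}{2} \approx 11826.0$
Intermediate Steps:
$C = \frac{139}{2}$ ($C = \frac{1}{2} \cdot 139 = \frac{139}{2} \approx 69.5$)
$\left(\left(C + 267\right) - 160\right) 67 = \left(\left(\frac{139}{2} + 267\right) - 160\right) 67 = \left(\frac{673}{2} - 160\right) 67 = \frac{353}{2} \cdot 67 = \frac{23651}{2}$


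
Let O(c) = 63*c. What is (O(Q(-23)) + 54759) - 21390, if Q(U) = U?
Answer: 31920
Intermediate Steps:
(O(Q(-23)) + 54759) - 21390 = (63*(-23) + 54759) - 21390 = (-1449 + 54759) - 21390 = 53310 - 21390 = 31920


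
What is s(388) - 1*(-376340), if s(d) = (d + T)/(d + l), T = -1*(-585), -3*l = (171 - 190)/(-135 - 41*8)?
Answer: 202815869917/538913 ≈ 3.7634e+5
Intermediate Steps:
l = -19/1389 (l = -(171 - 190)/(3*(-135 - 41*8)) = -(-19)/(3*(-135 - 328)) = -(-19)/(3*(-463)) = -(-19)*(-1)/(3*463) = -1/3*19/463 = -19/1389 ≈ -0.013679)
T = 585
s(d) = (585 + d)/(-19/1389 + d) (s(d) = (d + 585)/(d - 19/1389) = (585 + d)/(-19/1389 + d))
s(388) - 1*(-376340) = 1389*(585 + 388)/(-19 + 1389*388) - 1*(-376340) = 1389*973/(-19 + 538932) + 376340 = 1389*973/538913 + 376340 = 1389*(1/538913)*973 + 376340 = 1351497/538913 + 376340 = 202815869917/538913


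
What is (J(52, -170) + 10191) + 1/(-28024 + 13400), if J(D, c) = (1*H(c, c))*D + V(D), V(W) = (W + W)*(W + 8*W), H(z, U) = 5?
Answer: 864614751/14624 ≈ 59123.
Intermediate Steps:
V(W) = 18*W² (V(W) = (2*W)*(9*W) = 18*W²)
J(D, c) = 5*D + 18*D² (J(D, c) = (1*5)*D + 18*D² = 5*D + 18*D²)
(J(52, -170) + 10191) + 1/(-28024 + 13400) = (52*(5 + 18*52) + 10191) + 1/(-28024 + 13400) = (52*(5 + 936) + 10191) + 1/(-14624) = (52*941 + 10191) - 1/14624 = (48932 + 10191) - 1/14624 = 59123 - 1/14624 = 864614751/14624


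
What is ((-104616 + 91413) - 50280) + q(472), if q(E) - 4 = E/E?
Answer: -63478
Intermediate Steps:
q(E) = 5 (q(E) = 4 + E/E = 4 + 1 = 5)
((-104616 + 91413) - 50280) + q(472) = ((-104616 + 91413) - 50280) + 5 = (-13203 - 50280) + 5 = -63483 + 5 = -63478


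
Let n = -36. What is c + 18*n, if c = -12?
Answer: -660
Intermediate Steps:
c + 18*n = -12 + 18*(-36) = -12 - 648 = -660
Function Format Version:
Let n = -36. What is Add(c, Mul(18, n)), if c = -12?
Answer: -660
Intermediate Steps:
Add(c, Mul(18, n)) = Add(-12, Mul(18, -36)) = Add(-12, -648) = -660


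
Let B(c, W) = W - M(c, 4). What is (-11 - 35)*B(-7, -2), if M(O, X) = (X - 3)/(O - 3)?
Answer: 437/5 ≈ 87.400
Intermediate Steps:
M(O, X) = (-3 + X)/(-3 + O)
B(c, W) = W - 1/(-3 + c) (B(c, W) = W - (-3 + 4)/(-3 + c) = W - 1/(-3 + c))
(-11 - 35)*B(-7, -2) = (-11 - 35)*((-1 - 2*(-3 - 7))/(-3 - 7)) = -46*(-1 - 2*(-10))/(-10) = -(-23)*(-1 + 20)/5 = -(-23)*19/5 = -46*(-19/10) = 437/5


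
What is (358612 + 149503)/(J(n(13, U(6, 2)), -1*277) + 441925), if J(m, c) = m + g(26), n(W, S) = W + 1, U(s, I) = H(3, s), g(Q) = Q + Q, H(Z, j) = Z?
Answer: 508115/441991 ≈ 1.1496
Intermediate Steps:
g(Q) = 2*Q
U(s, I) = 3
n(W, S) = 1 + W
J(m, c) = 52 + m (J(m, c) = m + 2*26 = m + 52 = 52 + m)
(358612 + 149503)/(J(n(13, U(6, 2)), -1*277) + 441925) = (358612 + 149503)/((52 + (1 + 13)) + 441925) = 508115/((52 + 14) + 441925) = 508115/(66 + 441925) = 508115/441991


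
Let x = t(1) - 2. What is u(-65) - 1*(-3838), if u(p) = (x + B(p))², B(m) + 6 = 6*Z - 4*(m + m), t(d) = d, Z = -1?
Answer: 260887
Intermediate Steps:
B(m) = -12 - 8*m (B(m) = -6 + (6*(-1) - 4*(m + m)) = -6 + (-6 - 8*m) = -12 - 8*m)
x = -1 (x = 1 - 2 = -1)
u(p) = (-13 - 8*p)² (u(p) = (-1 + (-12 - 8*p))² = (-13 - 8*p)²)
u(-65) - 1*(-3838) = (13 + 8*(-65))² - 1*(-3838) = (13 - 520)² + 3838 = (-507)² + 3838 = 257049 + 3838 = 260887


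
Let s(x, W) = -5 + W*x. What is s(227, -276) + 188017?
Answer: 125360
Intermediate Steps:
s(227, -276) + 188017 = (-5 - 276*227) + 188017 = (-5 - 62652) + 188017 = -62657 + 188017 = 125360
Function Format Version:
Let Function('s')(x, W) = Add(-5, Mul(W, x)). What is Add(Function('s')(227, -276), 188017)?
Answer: 125360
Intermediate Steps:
Add(Function('s')(227, -276), 188017) = Add(Add(-5, Mul(-276, 227)), 188017) = Add(Add(-5, -62652), 188017) = Add(-62657, 188017) = 125360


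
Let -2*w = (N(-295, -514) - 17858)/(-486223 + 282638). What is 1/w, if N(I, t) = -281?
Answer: -407170/18139 ≈ -22.447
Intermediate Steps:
w = -18139/407170 (w = -(-281 - 17858)/(2*(-486223 + 282638)) = -(-18139)/(2*(-203585)) = -(-18139)*(-1)/(2*203585) = -1/2*18139/203585 = -18139/407170 ≈ -0.044549)
1/w = 1/(-18139/407170) = -407170/18139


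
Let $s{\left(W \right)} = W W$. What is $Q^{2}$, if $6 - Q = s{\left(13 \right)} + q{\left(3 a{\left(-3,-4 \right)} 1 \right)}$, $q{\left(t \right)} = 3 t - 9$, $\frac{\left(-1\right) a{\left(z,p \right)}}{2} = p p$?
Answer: $17956$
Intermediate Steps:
$a{\left(z,p \right)} = - 2 p^{2}$ ($a{\left(z,p \right)} = - 2 p p = - 2 p^{2}$)
$q{\left(t \right)} = -9 + 3 t$
$s{\left(W \right)} = W^{2}$
$Q = 134$ ($Q = 6 - \left(13^{2} + \left(-9 + 3 \cdot 3 \left(- 2 \left(-4\right)^{2}\right) 1\right)\right) = 6 - \left(169 + \left(-9 + 3 \cdot 3 \left(\left(-2\right) 16\right) 1\right)\right) = 6 - \left(169 + \left(-9 + 3 \cdot 3 \left(-32\right) 1\right)\right) = 6 - \left(169 + \left(-9 + 3 \left(\left(-96\right) 1\right)\right)\right) = 6 - \left(169 + \left(-9 + 3 \left(-96\right)\right)\right) = 6 - \left(169 - 297\right) = 6 - -128 = 6 + 128 = 134$)
$Q^{2} = 134^{2} = 17956$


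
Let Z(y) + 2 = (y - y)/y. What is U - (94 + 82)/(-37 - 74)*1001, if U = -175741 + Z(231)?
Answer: -19331297/111 ≈ -1.7416e+5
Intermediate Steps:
Z(y) = -2 (Z(y) = -2 + (y - y)/y = -2 + 0/y = -2 + 0 = -2)
U = -175743 (U = -175741 - 2 = -175743)
U - (94 + 82)/(-37 - 74)*1001 = -175743 - (94 + 82)/(-37 - 74)*1001 = -175743 - 176/(-111)*1001 = -175743 - 176*(-1/111)*1001 = -175743 - (-176)*1001/111 = -175743 - 1*(-176176/111) = -175743 + 176176/111 = -19331297/111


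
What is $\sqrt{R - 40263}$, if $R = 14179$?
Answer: $2 i \sqrt{6521} \approx 161.51 i$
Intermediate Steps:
$\sqrt{R - 40263} = \sqrt{14179 - 40263} = \sqrt{-26084} = 2 i \sqrt{6521}$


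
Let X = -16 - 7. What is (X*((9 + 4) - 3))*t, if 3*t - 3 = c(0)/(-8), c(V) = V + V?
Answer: -230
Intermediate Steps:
c(V) = 2*V
X = -23
t = 1 (t = 1 + ((2*0)/(-8))/3 = 1 + (0*(-1/8))/3 = 1 + (1/3)*0 = 1 + 0 = 1)
(X*((9 + 4) - 3))*t = -23*((9 + 4) - 3)*1 = -23*(13 - 3)*1 = -23*10*1 = -230*1 = -230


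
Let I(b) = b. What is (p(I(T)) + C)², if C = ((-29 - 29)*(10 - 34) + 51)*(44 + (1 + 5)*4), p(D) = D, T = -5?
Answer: 9627338161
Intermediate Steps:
C = 98124 (C = (-58*(-24) + 51)*(44 + 6*4) = (1392 + 51)*(44 + 24) = 1443*68 = 98124)
(p(I(T)) + C)² = (-5 + 98124)² = 98119² = 9627338161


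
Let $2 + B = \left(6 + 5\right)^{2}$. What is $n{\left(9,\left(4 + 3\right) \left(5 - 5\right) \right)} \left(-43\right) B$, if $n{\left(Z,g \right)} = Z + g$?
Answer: $-46053$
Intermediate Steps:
$B = 119$ ($B = -2 + \left(6 + 5\right)^{2} = -2 + 11^{2} = -2 + 121 = 119$)
$n{\left(9,\left(4 + 3\right) \left(5 - 5\right) \right)} \left(-43\right) B = \left(9 + \left(4 + 3\right) \left(5 - 5\right)\right) \left(-43\right) 119 = \left(9 + 7 \cdot 0\right) \left(-43\right) 119 = \left(9 + 0\right) \left(-43\right) 119 = 9 \left(-43\right) 119 = \left(-387\right) 119 = -46053$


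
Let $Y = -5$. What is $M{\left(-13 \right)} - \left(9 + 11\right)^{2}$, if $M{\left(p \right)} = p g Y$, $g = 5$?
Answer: $-75$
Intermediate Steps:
$M{\left(p \right)} = - 25 p$ ($M{\left(p \right)} = p 5 \left(-5\right) = 5 p \left(-5\right) = - 25 p$)
$M{\left(-13 \right)} - \left(9 + 11\right)^{2} = \left(-25\right) \left(-13\right) - \left(9 + 11\right)^{2} = 325 - 20^{2} = 325 - 400 = -75$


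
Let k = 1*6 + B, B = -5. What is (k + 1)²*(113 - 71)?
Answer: 168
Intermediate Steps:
k = 1 (k = 1*6 - 5 = 6 - 5 = 1)
(k + 1)²*(113 - 71) = (1 + 1)²*(113 - 71) = 2²*42 = 4*42 = 168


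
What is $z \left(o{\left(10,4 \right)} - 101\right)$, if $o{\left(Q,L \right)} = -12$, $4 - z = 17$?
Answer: $1469$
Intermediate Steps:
$z = -13$ ($z = 4 - 17 = -13$)
$z \left(o{\left(10,4 \right)} - 101\right) = - 13 \left(-12 - 101\right) = \left(-13\right) \left(-113\right) = 1469$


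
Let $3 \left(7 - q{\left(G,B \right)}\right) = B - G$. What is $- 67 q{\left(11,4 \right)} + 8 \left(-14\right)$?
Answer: $- \frac{2212}{3} \approx -737.33$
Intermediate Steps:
$q{\left(G,B \right)} = 7 - \frac{B}{3} + \frac{G}{3}$ ($q{\left(G,B \right)} = 7 - \frac{B - G}{3} = 7 - \left(- \frac{G}{3} + \frac{B}{3}\right) = 7 - \frac{B}{3} + \frac{G}{3}$)
$- 67 q{\left(11,4 \right)} + 8 \left(-14\right) = - 67 \left(7 - \frac{4}{3} + \frac{1}{3} \cdot 11\right) + 8 \left(-14\right) = - 67 \left(7 - \frac{4}{3} + \frac{11}{3}\right) - 112 = \left(-67\right) \frac{28}{3} - 112 = - \frac{1876}{3} - 112 = - \frac{2212}{3}$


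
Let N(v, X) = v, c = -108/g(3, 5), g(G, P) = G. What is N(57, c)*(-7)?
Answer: -399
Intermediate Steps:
c = -36 (c = -108/3 = -108*⅓ = -36)
N(57, c)*(-7) = 57*(-7) = -399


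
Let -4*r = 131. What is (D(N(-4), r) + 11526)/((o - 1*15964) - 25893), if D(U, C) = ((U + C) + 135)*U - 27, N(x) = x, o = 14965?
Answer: -617/1494 ≈ -0.41299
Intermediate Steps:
r = -131/4 (r = -¼*131 = -131/4 ≈ -32.750)
D(U, C) = -27 + U*(135 + C + U) (D(U, C) = ((C + U) + 135)*U - 27 = (135 + C + U)*U - 27 = U*(135 + C + U) - 27 = -27 + U*(135 + C + U))
(D(N(-4), r) + 11526)/((o - 1*15964) - 25893) = ((-27 + (-4)² + 135*(-4) - 131/4*(-4)) + 11526)/((14965 - 1*15964) - 25893) = ((-27 + 16 - 540 + 131) + 11526)/((14965 - 15964) - 25893) = (-420 + 11526)/(-999 - 25893) = 11106/(-26892) = 11106*(-1/26892) = -617/1494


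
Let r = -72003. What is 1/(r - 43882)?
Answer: -1/115885 ≈ -8.6292e-6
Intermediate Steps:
1/(r - 43882) = 1/(-72003 - 43882) = 1/(-115885) = -1/115885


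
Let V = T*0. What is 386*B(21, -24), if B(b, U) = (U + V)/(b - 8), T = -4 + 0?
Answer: -9264/13 ≈ -712.62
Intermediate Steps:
T = -4
V = 0 (V = -4*0 = 0)
B(b, U) = U/(-8 + b) (B(b, U) = (U + 0)/(b - 8) = U/(-8 + b))
386*B(21, -24) = 386*(-24/(-8 + 21)) = 386*(-24/13) = -9264/13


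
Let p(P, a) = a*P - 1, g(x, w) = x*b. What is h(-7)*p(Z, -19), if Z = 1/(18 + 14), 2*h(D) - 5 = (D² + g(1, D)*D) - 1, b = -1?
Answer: -765/16 ≈ -47.813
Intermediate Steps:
g(x, w) = -x (g(x, w) = x*(-1) = -x)
h(D) = 2 + D²/2 - D/2 (h(D) = 5/2 + ((D² + (-1*1)*D) - 1)/2 = 5/2 + ((D² - D) - 1)/2 = 5/2 + (-1 + D² - D)/2 = 5/2 + (-½ + D²/2 - D/2) = 2 + D²/2 - D/2)
Z = 1/32 ≈ 0.031250
p(P, a) = -1 + P*a (p(P, a) = P*a - 1 = -1 + P*a)
h(-7)*p(Z, -19) = (2 + (½)*(-7)² - ½*(-7))*(-1 + (1/32)*(-19)) = (2 + (½)*49 + 7/2)*(-1 - 19/32) = (2 + 49/2 + 7/2)*(-51/32) = 30*(-51/32) = -765/16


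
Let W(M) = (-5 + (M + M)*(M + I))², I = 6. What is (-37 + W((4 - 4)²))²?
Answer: 144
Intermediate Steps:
W(M) = (-5 + 2*M*(6 + M))² (W(M) = (-5 + (M + M)*(M + 6))² = (-5 + (2*M)*(6 + M))² = (-5 + 2*M*(6 + M))²)
(-37 + W((4 - 4)²))² = (-37 + (-5 + 2*((4 - 4)²)² + 12*(4 - 4)²)²)² = (-37 + (-5 + 2*(0²)² + 12*0²)²)² = (-37 + (-5 + 2*0² + 12*0)²)² = (-37 + (-5 + 2*0 + 0)²)² = (-37 + (-5 + 0 + 0)²)² = (-37 + (-5)²)² = (-37 + 25)² = (-12)² = 144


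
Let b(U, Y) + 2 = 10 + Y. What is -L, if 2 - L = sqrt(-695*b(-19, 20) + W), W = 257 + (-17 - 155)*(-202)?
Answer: -2 + sqrt(15541) ≈ 122.66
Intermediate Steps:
b(U, Y) = 8 + Y (b(U, Y) = -2 + (10 + Y) = 8 + Y)
W = 35001 (W = 257 - 172*(-202) = 257 + 34744 = 35001)
L = 2 - sqrt(15541) (L = 2 - sqrt(-695*(8 + 20) + 35001) = 2 - sqrt(-695*28 + 35001) = 2 - sqrt(-19460 + 35001) = 2 - sqrt(15541) ≈ -122.66)
-L = -(2 - sqrt(15541)) = -2 + sqrt(15541)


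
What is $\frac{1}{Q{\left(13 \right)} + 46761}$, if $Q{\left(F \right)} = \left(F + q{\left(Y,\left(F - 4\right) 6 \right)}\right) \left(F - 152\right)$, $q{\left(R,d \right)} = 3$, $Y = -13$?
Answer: $\frac{1}{44537} \approx 2.2453 \cdot 10^{-5}$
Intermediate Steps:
$Q{\left(F \right)} = \left(-152 + F\right) \left(3 + F\right)$ ($Q{\left(F \right)} = \left(F + 3\right) \left(F - 152\right) = \left(3 + F\right) \left(-152 + F\right) = \left(-152 + F\right) \left(3 + F\right)$)
$\frac{1}{Q{\left(13 \right)} + 46761} = \frac{1}{\left(-456 + 13^{2} - 1937\right) + 46761} = \frac{1}{\left(-456 + 169 - 1937\right) + 46761} = \frac{1}{-2224 + 46761} = \frac{1}{44537}$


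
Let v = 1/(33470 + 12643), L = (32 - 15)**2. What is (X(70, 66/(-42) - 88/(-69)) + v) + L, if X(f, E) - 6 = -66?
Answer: 10559878/46113 ≈ 229.00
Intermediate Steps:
X(f, E) = -60 (X(f, E) = 6 - 66 = -60)
L = 289 (L = 17**2 = 289)
v = 1/46113 ≈ 2.1686e-5
(X(70, 66/(-42) - 88/(-69)) + v) + L = (-60 + 1/46113) + 289 = -2766779/46113 + 289 = 10559878/46113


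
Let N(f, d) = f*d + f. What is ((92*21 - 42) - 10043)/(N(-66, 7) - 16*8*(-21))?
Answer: -8153/2160 ≈ -3.7745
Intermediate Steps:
N(f, d) = f + d*f (N(f, d) = d*f + f = f + d*f)
((92*21 - 42) - 10043)/(N(-66, 7) - 16*8*(-21)) = ((92*21 - 42) - 10043)/(-66*(1 + 7) - 16*8*(-21)) = ((1932 - 42) - 10043)/(-66*8 - 128*(-21)) = (1890 - 10043)/(-528 + 2688) = -8153/2160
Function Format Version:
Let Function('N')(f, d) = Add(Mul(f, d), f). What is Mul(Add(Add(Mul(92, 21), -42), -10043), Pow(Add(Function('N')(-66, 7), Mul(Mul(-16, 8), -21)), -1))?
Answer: Rational(-8153, 2160) ≈ -3.7745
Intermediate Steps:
Function('N')(f, d) = Add(f, Mul(d, f)) (Function('N')(f, d) = Add(Mul(d, f), f) = Add(f, Mul(d, f)))
Mul(Add(Add(Mul(92, 21), -42), -10043), Pow(Add(Function('N')(-66, 7), Mul(Mul(-16, 8), -21)), -1)) = Mul(Add(Add(Mul(92, 21), -42), -10043), Pow(Add(Mul(-66, Add(1, 7)), Mul(Mul(-16, 8), -21)), -1)) = Mul(Add(Add(1932, -42), -10043), Pow(Add(Mul(-66, 8), Mul(-128, -21)), -1)) = Mul(Add(1890, -10043), Pow(Add(-528, 2688), -1)) = Mul(-8153, Pow(2160, -1)) = Mul(-8153, Rational(1, 2160)) = Rational(-8153, 2160)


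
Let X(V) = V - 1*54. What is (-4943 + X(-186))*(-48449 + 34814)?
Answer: 70670205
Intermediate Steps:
X(V) = -54 + V (X(V) = V - 54 = -54 + V)
(-4943 + X(-186))*(-48449 + 34814) = (-4943 + (-54 - 186))*(-48449 + 34814) = (-4943 - 240)*(-13635) = -5183*(-13635) = 70670205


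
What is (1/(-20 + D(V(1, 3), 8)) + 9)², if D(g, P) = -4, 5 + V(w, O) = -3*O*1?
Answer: 46225/576 ≈ 80.252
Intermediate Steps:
V(w, O) = -5 - 3*O (V(w, O) = -5 - 3*O*1 = -5 - 3*O)
(1/(-20 + D(V(1, 3), 8)) + 9)² = (1/(-20 - 4) + 9)² = (1/(-24) + 9)² = (-1/24 + 9)² = (215/24)² = 46225/576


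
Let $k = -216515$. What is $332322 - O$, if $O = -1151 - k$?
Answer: $116958$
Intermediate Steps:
$O = 215364$ ($O = -1151 - -216515 = -1151 + 216515 = 215364$)
$332322 - O = 332322 - 215364 = 116958$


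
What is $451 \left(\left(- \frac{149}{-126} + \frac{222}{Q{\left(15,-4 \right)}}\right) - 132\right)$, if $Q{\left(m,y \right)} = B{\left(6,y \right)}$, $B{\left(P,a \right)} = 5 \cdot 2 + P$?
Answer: $- \frac{26581489}{504} \approx -52741.0$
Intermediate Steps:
$B{\left(P,a \right)} = 10 + P$
$Q{\left(m,y \right)} = 16$ ($Q{\left(m,y \right)} = 10 + 6 = 16$)
$451 \left(\left(- \frac{149}{-126} + \frac{222}{Q{\left(15,-4 \right)}}\right) - 132\right) = 451 \left(\left(- \frac{149}{-126} + \frac{222}{16}\right) - 132\right) = 451 \left(\left(\left(-149\right) \left(- \frac{1}{126}\right) + 222 \cdot \frac{1}{16}\right) - 132\right) = 451 \left(\left(\frac{149}{126} + \frac{111}{8}\right) - 132\right) = 451 \left(\frac{7589}{504} - 132\right) = 451 \left(- \frac{58939}{504}\right) = - \frac{26581489}{504}$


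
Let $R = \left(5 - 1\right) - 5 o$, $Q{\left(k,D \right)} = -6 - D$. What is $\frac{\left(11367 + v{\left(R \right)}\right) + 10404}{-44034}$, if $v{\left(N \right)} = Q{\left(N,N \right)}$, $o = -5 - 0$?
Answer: $- \frac{10868}{22017} \approx -0.49362$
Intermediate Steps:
$o = -5$ ($o = -5 + 0 = -5$)
$R = 29$ ($R = \left(5 - 1\right) - -25 = 4 + 25 = 29$)
$v{\left(N \right)} = -6 - N$
$\frac{\left(11367 + v{\left(R \right)}\right) + 10404}{-44034} = \frac{\left(11367 - 35\right) + 10404}{-44034} = \left(\left(11367 - 35\right) + 10404\right) \left(- \frac{1}{44034}\right) = \left(11332 + 10404\right) \left(- \frac{1}{44034}\right) = 21736 \left(- \frac{1}{44034}\right) = - \frac{10868}{22017}$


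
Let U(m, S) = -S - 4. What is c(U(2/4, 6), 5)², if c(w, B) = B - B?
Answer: 0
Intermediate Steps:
U(m, S) = -4 - S
c(w, B) = 0
c(U(2/4, 6), 5)² = 0² = 0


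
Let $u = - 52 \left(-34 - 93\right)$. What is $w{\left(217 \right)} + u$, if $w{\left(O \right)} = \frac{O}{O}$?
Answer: $6605$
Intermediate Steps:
$w{\left(O \right)} = 1$
$u = 6604$ ($u = \left(-52\right) \left(-127\right) = 6604$)
$w{\left(217 \right)} + u = 1 + 6604 = 6605$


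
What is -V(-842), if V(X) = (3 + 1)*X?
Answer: 3368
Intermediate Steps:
V(X) = 4*X
-V(-842) = -4*(-842) = -1*(-3368) = 3368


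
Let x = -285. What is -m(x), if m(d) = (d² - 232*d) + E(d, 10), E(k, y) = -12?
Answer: -147333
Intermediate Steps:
m(d) = -12 + d² - 232*d (m(d) = (d² - 232*d) - 12 = -12 + d² - 232*d)
-m(x) = -(-12 + (-285)² - 232*(-285)) = -(-12 + 81225 + 66120) = -1*147333 = -147333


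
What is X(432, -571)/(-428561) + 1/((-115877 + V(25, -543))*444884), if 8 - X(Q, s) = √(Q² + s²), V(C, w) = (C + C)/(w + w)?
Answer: -31991634565945/1713794081761991152 + √512665/428561 ≈ 0.0016521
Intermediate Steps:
V(C, w) = C/w (V(C, w) = (2*C)/((2*w)) = (2*C)*(1/(2*w)) = C/w)
X(Q, s) = 8 - √(Q² + s²)
X(432, -571)/(-428561) + 1/((-115877 + V(25, -543))*444884) = (8 - √(432² + (-571)²))/(-428561) + 1/(-115877 + 25/(-543)*444884) = (8 - √(186624 + 326041))*(-1/428561) + (1/444884)/(-115877 + 25*(-1/543)) = (8 - √512665)*(-1/428561) + (1/444884)/(-115877 - 25/543) = (-8/428561 + √512665/428561) + (1/444884)/(-62921236/543) = (-8/428561 + √512665/428561) - 543/62921236*1/444884 = (-8/428561 + √512665/428561) - 543/27992651156624 = -31991634565945/1713794081761991152 + √512665/428561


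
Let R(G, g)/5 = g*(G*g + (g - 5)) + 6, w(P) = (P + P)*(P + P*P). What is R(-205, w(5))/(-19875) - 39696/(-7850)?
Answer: 192394026/41605 ≈ 4624.3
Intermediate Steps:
w(P) = 2*P*(P + P²) (w(P) = (2*P)*(P + P²) = 2*P*(P + P²))
R(G, g) = 30 + 5*g*(-5 + g + G*g) (R(G, g) = 5*(g*(G*g + (g - 5)) + 6) = 5*(g*(G*g + (-5 + g)) + 6) = 5*(g*(-5 + g + G*g) + 6) = 5*(6 + g*(-5 + g + G*g)) = 30 + 5*g*(-5 + g + G*g))
R(-205, w(5))/(-19875) - 39696/(-7850) = (30 - 50*5²*(1 + 5) + 5*(2*5²*(1 + 5))² + 5*(-205)*(2*5²*(1 + 5))²)/(-19875) - 39696/(-7850) = (30 - 50*25*6 + 5*(2*25*6)² + 5*(-205)*(2*25*6)²)*(-1/19875) - 39696*(-1/7850) = (30 - 25*300 + 5*300² + 5*(-205)*300²)*(-1/19875) + 19848/3925 = (30 - 7500 + 5*90000 + 5*(-205)*90000)*(-1/19875) + 19848/3925 = (30 - 7500 + 450000 - 92250000)*(-1/19875) + 19848/3925 = -91807470*(-1/19875) + 19848/3925 = 6120498/1325 + 19848/3925 = 192394026/41605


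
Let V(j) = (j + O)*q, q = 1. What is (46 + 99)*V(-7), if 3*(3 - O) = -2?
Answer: -1450/3 ≈ -483.33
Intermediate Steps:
O = 11/3 (O = 3 - ⅓*(-2) = 3 + ⅔ = 11/3 ≈ 3.6667)
V(j) = 11/3 + j (V(j) = (j + 11/3)*1 = (11/3 + j)*1 = 11/3 + j)
(46 + 99)*V(-7) = (46 + 99)*(11/3 - 7) = 145*(-10/3) = -1450/3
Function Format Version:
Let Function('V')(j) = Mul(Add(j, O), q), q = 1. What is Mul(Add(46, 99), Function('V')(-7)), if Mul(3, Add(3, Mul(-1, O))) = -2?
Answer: Rational(-1450, 3) ≈ -483.33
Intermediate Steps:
O = Rational(11, 3) (O = Add(3, Mul(Rational(-1, 3), -2)) = Add(3, Rational(2, 3)) = Rational(11, 3) ≈ 3.6667)
Function('V')(j) = Add(Rational(11, 3), j) (Function('V')(j) = Mul(Add(j, Rational(11, 3)), 1) = Mul(Add(Rational(11, 3), j), 1) = Add(Rational(11, 3), j))
Mul(Add(46, 99), Function('V')(-7)) = Mul(Add(46, 99), Add(Rational(11, 3), -7)) = Mul(145, Rational(-10, 3)) = Rational(-1450, 3)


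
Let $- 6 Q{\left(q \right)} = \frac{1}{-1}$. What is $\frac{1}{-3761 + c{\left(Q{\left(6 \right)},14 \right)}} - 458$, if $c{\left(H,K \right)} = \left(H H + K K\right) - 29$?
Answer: $- \frac{59257450}{129383} \approx -458.0$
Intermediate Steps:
$Q{\left(q \right)} = \frac{1}{6}$ ($Q{\left(q \right)} = - \frac{1}{6 \left(-1\right)} = \left(- \frac{1}{6}\right) \left(-1\right) = \frac{1}{6}$)
$c{\left(H,K \right)} = -29 + H^{2} + K^{2}$ ($c{\left(H,K \right)} = \left(H^{2} + K^{2}\right) - 29 = -29 + H^{2} + K^{2}$)
$\frac{1}{-3761 + c{\left(Q{\left(6 \right)},14 \right)}} - 458 = \frac{1}{-3761 + \left(-29 + \left(\frac{1}{6}\right)^{2} + 14^{2}\right)} - 458 = \frac{1}{-3761 + \left(-29 + \frac{1}{36} + 196\right)} - 458 = \frac{1}{-3761 + \frac{6013}{36}} - 458 = \frac{1}{- \frac{129383}{36}} - 458 = - \frac{36}{129383} - 458 = - \frac{59257450}{129383}$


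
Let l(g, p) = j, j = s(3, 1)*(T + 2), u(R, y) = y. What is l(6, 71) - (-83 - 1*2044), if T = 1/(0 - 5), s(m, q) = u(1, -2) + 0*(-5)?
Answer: 10617/5 ≈ 2123.4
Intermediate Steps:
s(m, q) = -2 (s(m, q) = -2 + 0*(-5) = -2 + 0 = -2)
T = -⅕ (T = 1/(-5) = -⅕ ≈ -0.20000)
j = -18/5 (j = -2*(-⅕ + 2) = -2*9/5 = -18/5 ≈ -3.6000)
l(g, p) = -18/5
l(6, 71) - (-83 - 1*2044) = -18/5 - (-83 - 1*2044) = -18/5 - (-83 - 2044) = -18/5 - 1*(-2127) = -18/5 + 2127 = 10617/5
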